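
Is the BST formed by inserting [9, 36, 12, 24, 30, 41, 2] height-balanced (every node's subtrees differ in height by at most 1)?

Tree (level-order array): [9, 2, 36, None, None, 12, 41, None, 24, None, None, None, 30]
Definition: a tree is height-balanced if, at every node, |h(left) - h(right)| <= 1 (empty subtree has height -1).
Bottom-up per-node check:
  node 2: h_left=-1, h_right=-1, diff=0 [OK], height=0
  node 30: h_left=-1, h_right=-1, diff=0 [OK], height=0
  node 24: h_left=-1, h_right=0, diff=1 [OK], height=1
  node 12: h_left=-1, h_right=1, diff=2 [FAIL (|-1-1|=2 > 1)], height=2
  node 41: h_left=-1, h_right=-1, diff=0 [OK], height=0
  node 36: h_left=2, h_right=0, diff=2 [FAIL (|2-0|=2 > 1)], height=3
  node 9: h_left=0, h_right=3, diff=3 [FAIL (|0-3|=3 > 1)], height=4
Node 12 violates the condition: |-1 - 1| = 2 > 1.
Result: Not balanced


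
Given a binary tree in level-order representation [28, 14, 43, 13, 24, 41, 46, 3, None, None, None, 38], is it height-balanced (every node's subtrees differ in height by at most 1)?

Tree (level-order array): [28, 14, 43, 13, 24, 41, 46, 3, None, None, None, 38]
Definition: a tree is height-balanced if, at every node, |h(left) - h(right)| <= 1 (empty subtree has height -1).
Bottom-up per-node check:
  node 3: h_left=-1, h_right=-1, diff=0 [OK], height=0
  node 13: h_left=0, h_right=-1, diff=1 [OK], height=1
  node 24: h_left=-1, h_right=-1, diff=0 [OK], height=0
  node 14: h_left=1, h_right=0, diff=1 [OK], height=2
  node 38: h_left=-1, h_right=-1, diff=0 [OK], height=0
  node 41: h_left=0, h_right=-1, diff=1 [OK], height=1
  node 46: h_left=-1, h_right=-1, diff=0 [OK], height=0
  node 43: h_left=1, h_right=0, diff=1 [OK], height=2
  node 28: h_left=2, h_right=2, diff=0 [OK], height=3
All nodes satisfy the balance condition.
Result: Balanced


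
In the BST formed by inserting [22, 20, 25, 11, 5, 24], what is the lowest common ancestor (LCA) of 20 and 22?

Tree insertion order: [22, 20, 25, 11, 5, 24]
Tree (level-order array): [22, 20, 25, 11, None, 24, None, 5]
In a BST, the LCA of p=20, q=22 is the first node v on the
root-to-leaf path with p <= v <= q (go left if both < v, right if both > v).
Walk from root:
  at 22: 20 <= 22 <= 22, this is the LCA
LCA = 22


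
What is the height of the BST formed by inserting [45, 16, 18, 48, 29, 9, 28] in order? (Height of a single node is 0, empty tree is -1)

Insertion order: [45, 16, 18, 48, 29, 9, 28]
Tree (level-order array): [45, 16, 48, 9, 18, None, None, None, None, None, 29, 28]
Compute height bottom-up (empty subtree = -1):
  height(9) = 1 + max(-1, -1) = 0
  height(28) = 1 + max(-1, -1) = 0
  height(29) = 1 + max(0, -1) = 1
  height(18) = 1 + max(-1, 1) = 2
  height(16) = 1 + max(0, 2) = 3
  height(48) = 1 + max(-1, -1) = 0
  height(45) = 1 + max(3, 0) = 4
Height = 4


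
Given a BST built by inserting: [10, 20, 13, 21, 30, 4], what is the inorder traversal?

Tree insertion order: [10, 20, 13, 21, 30, 4]
Tree (level-order array): [10, 4, 20, None, None, 13, 21, None, None, None, 30]
Inorder traversal: [4, 10, 13, 20, 21, 30]


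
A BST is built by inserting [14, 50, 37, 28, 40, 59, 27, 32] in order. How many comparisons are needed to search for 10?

Search path for 10: 14
Found: False
Comparisons: 1


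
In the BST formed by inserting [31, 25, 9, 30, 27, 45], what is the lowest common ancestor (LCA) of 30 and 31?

Tree insertion order: [31, 25, 9, 30, 27, 45]
Tree (level-order array): [31, 25, 45, 9, 30, None, None, None, None, 27]
In a BST, the LCA of p=30, q=31 is the first node v on the
root-to-leaf path with p <= v <= q (go left if both < v, right if both > v).
Walk from root:
  at 31: 30 <= 31 <= 31, this is the LCA
LCA = 31


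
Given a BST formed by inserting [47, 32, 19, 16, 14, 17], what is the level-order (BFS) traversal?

Tree insertion order: [47, 32, 19, 16, 14, 17]
Tree (level-order array): [47, 32, None, 19, None, 16, None, 14, 17]
BFS from the root, enqueuing left then right child of each popped node:
  queue [47] -> pop 47, enqueue [32], visited so far: [47]
  queue [32] -> pop 32, enqueue [19], visited so far: [47, 32]
  queue [19] -> pop 19, enqueue [16], visited so far: [47, 32, 19]
  queue [16] -> pop 16, enqueue [14, 17], visited so far: [47, 32, 19, 16]
  queue [14, 17] -> pop 14, enqueue [none], visited so far: [47, 32, 19, 16, 14]
  queue [17] -> pop 17, enqueue [none], visited so far: [47, 32, 19, 16, 14, 17]
Result: [47, 32, 19, 16, 14, 17]


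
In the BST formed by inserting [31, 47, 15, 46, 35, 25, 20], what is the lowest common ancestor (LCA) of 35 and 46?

Tree insertion order: [31, 47, 15, 46, 35, 25, 20]
Tree (level-order array): [31, 15, 47, None, 25, 46, None, 20, None, 35]
In a BST, the LCA of p=35, q=46 is the first node v on the
root-to-leaf path with p <= v <= q (go left if both < v, right if both > v).
Walk from root:
  at 31: both 35 and 46 > 31, go right
  at 47: both 35 and 46 < 47, go left
  at 46: 35 <= 46 <= 46, this is the LCA
LCA = 46


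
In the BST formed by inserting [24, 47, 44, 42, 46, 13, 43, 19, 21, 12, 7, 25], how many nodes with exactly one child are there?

Tree built from: [24, 47, 44, 42, 46, 13, 43, 19, 21, 12, 7, 25]
Tree (level-order array): [24, 13, 47, 12, 19, 44, None, 7, None, None, 21, 42, 46, None, None, None, None, 25, 43]
Rule: These are nodes with exactly 1 non-null child.
Per-node child counts:
  node 24: 2 child(ren)
  node 13: 2 child(ren)
  node 12: 1 child(ren)
  node 7: 0 child(ren)
  node 19: 1 child(ren)
  node 21: 0 child(ren)
  node 47: 1 child(ren)
  node 44: 2 child(ren)
  node 42: 2 child(ren)
  node 25: 0 child(ren)
  node 43: 0 child(ren)
  node 46: 0 child(ren)
Matching nodes: [12, 19, 47]
Count of nodes with exactly one child: 3


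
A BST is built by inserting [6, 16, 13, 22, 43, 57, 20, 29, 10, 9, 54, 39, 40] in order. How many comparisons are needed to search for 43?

Search path for 43: 6 -> 16 -> 22 -> 43
Found: True
Comparisons: 4


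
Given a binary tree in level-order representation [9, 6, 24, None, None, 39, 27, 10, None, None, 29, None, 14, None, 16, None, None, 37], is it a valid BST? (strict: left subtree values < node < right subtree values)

Level-order array: [9, 6, 24, None, None, 39, 27, 10, None, None, 29, None, 14, None, 16, None, None, 37]
Validate using subtree bounds (lo, hi): at each node, require lo < value < hi,
then recurse left with hi=value and right with lo=value.
Preorder trace (stopping at first violation):
  at node 9 with bounds (-inf, +inf): OK
  at node 6 with bounds (-inf, 9): OK
  at node 24 with bounds (9, +inf): OK
  at node 39 with bounds (9, 24): VIOLATION
Node 39 violates its bound: not (9 < 39 < 24).
Result: Not a valid BST


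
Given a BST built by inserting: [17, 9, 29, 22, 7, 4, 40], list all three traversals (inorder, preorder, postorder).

Tree insertion order: [17, 9, 29, 22, 7, 4, 40]
Tree (level-order array): [17, 9, 29, 7, None, 22, 40, 4]
Inorder (L, root, R): [4, 7, 9, 17, 22, 29, 40]
Preorder (root, L, R): [17, 9, 7, 4, 29, 22, 40]
Postorder (L, R, root): [4, 7, 9, 22, 40, 29, 17]


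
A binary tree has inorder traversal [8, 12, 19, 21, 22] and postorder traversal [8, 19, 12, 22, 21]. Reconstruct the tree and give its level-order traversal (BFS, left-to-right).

Inorder:   [8, 12, 19, 21, 22]
Postorder: [8, 19, 12, 22, 21]
Algorithm: postorder visits root last, so walk postorder right-to-left;
each value is the root of the current inorder slice — split it at that
value, recurse on the right subtree first, then the left.
Recursive splits:
  root=21; inorder splits into left=[8, 12, 19], right=[22]
  root=22; inorder splits into left=[], right=[]
  root=12; inorder splits into left=[8], right=[19]
  root=19; inorder splits into left=[], right=[]
  root=8; inorder splits into left=[], right=[]
Reconstructed level-order: [21, 12, 22, 8, 19]


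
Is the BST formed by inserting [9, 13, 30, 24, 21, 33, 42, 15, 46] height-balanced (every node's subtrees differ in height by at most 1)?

Tree (level-order array): [9, None, 13, None, 30, 24, 33, 21, None, None, 42, 15, None, None, 46]
Definition: a tree is height-balanced if, at every node, |h(left) - h(right)| <= 1 (empty subtree has height -1).
Bottom-up per-node check:
  node 15: h_left=-1, h_right=-1, diff=0 [OK], height=0
  node 21: h_left=0, h_right=-1, diff=1 [OK], height=1
  node 24: h_left=1, h_right=-1, diff=2 [FAIL (|1--1|=2 > 1)], height=2
  node 46: h_left=-1, h_right=-1, diff=0 [OK], height=0
  node 42: h_left=-1, h_right=0, diff=1 [OK], height=1
  node 33: h_left=-1, h_right=1, diff=2 [FAIL (|-1-1|=2 > 1)], height=2
  node 30: h_left=2, h_right=2, diff=0 [OK], height=3
  node 13: h_left=-1, h_right=3, diff=4 [FAIL (|-1-3|=4 > 1)], height=4
  node 9: h_left=-1, h_right=4, diff=5 [FAIL (|-1-4|=5 > 1)], height=5
Node 24 violates the condition: |1 - -1| = 2 > 1.
Result: Not balanced


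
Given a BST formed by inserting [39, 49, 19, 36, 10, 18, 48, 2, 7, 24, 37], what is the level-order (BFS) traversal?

Tree insertion order: [39, 49, 19, 36, 10, 18, 48, 2, 7, 24, 37]
Tree (level-order array): [39, 19, 49, 10, 36, 48, None, 2, 18, 24, 37, None, None, None, 7]
BFS from the root, enqueuing left then right child of each popped node:
  queue [39] -> pop 39, enqueue [19, 49], visited so far: [39]
  queue [19, 49] -> pop 19, enqueue [10, 36], visited so far: [39, 19]
  queue [49, 10, 36] -> pop 49, enqueue [48], visited so far: [39, 19, 49]
  queue [10, 36, 48] -> pop 10, enqueue [2, 18], visited so far: [39, 19, 49, 10]
  queue [36, 48, 2, 18] -> pop 36, enqueue [24, 37], visited so far: [39, 19, 49, 10, 36]
  queue [48, 2, 18, 24, 37] -> pop 48, enqueue [none], visited so far: [39, 19, 49, 10, 36, 48]
  queue [2, 18, 24, 37] -> pop 2, enqueue [7], visited so far: [39, 19, 49, 10, 36, 48, 2]
  queue [18, 24, 37, 7] -> pop 18, enqueue [none], visited so far: [39, 19, 49, 10, 36, 48, 2, 18]
  queue [24, 37, 7] -> pop 24, enqueue [none], visited so far: [39, 19, 49, 10, 36, 48, 2, 18, 24]
  queue [37, 7] -> pop 37, enqueue [none], visited so far: [39, 19, 49, 10, 36, 48, 2, 18, 24, 37]
  queue [7] -> pop 7, enqueue [none], visited so far: [39, 19, 49, 10, 36, 48, 2, 18, 24, 37, 7]
Result: [39, 19, 49, 10, 36, 48, 2, 18, 24, 37, 7]


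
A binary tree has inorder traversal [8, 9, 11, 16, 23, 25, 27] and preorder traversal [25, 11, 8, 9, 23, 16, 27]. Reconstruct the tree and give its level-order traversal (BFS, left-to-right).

Inorder:  [8, 9, 11, 16, 23, 25, 27]
Preorder: [25, 11, 8, 9, 23, 16, 27]
Algorithm: preorder visits root first, so consume preorder in order;
for each root, split the current inorder slice at that value into
left-subtree inorder and right-subtree inorder, then recurse.
Recursive splits:
  root=25; inorder splits into left=[8, 9, 11, 16, 23], right=[27]
  root=11; inorder splits into left=[8, 9], right=[16, 23]
  root=8; inorder splits into left=[], right=[9]
  root=9; inorder splits into left=[], right=[]
  root=23; inorder splits into left=[16], right=[]
  root=16; inorder splits into left=[], right=[]
  root=27; inorder splits into left=[], right=[]
Reconstructed level-order: [25, 11, 27, 8, 23, 9, 16]


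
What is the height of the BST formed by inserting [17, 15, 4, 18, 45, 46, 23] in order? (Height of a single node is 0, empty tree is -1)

Insertion order: [17, 15, 4, 18, 45, 46, 23]
Tree (level-order array): [17, 15, 18, 4, None, None, 45, None, None, 23, 46]
Compute height bottom-up (empty subtree = -1):
  height(4) = 1 + max(-1, -1) = 0
  height(15) = 1 + max(0, -1) = 1
  height(23) = 1 + max(-1, -1) = 0
  height(46) = 1 + max(-1, -1) = 0
  height(45) = 1 + max(0, 0) = 1
  height(18) = 1 + max(-1, 1) = 2
  height(17) = 1 + max(1, 2) = 3
Height = 3


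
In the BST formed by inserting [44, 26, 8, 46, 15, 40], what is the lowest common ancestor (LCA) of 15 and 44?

Tree insertion order: [44, 26, 8, 46, 15, 40]
Tree (level-order array): [44, 26, 46, 8, 40, None, None, None, 15]
In a BST, the LCA of p=15, q=44 is the first node v on the
root-to-leaf path with p <= v <= q (go left if both < v, right if both > v).
Walk from root:
  at 44: 15 <= 44 <= 44, this is the LCA
LCA = 44


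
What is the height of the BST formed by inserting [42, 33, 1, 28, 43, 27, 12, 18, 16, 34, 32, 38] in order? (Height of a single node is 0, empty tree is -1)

Insertion order: [42, 33, 1, 28, 43, 27, 12, 18, 16, 34, 32, 38]
Tree (level-order array): [42, 33, 43, 1, 34, None, None, None, 28, None, 38, 27, 32, None, None, 12, None, None, None, None, 18, 16]
Compute height bottom-up (empty subtree = -1):
  height(16) = 1 + max(-1, -1) = 0
  height(18) = 1 + max(0, -1) = 1
  height(12) = 1 + max(-1, 1) = 2
  height(27) = 1 + max(2, -1) = 3
  height(32) = 1 + max(-1, -1) = 0
  height(28) = 1 + max(3, 0) = 4
  height(1) = 1 + max(-1, 4) = 5
  height(38) = 1 + max(-1, -1) = 0
  height(34) = 1 + max(-1, 0) = 1
  height(33) = 1 + max(5, 1) = 6
  height(43) = 1 + max(-1, -1) = 0
  height(42) = 1 + max(6, 0) = 7
Height = 7


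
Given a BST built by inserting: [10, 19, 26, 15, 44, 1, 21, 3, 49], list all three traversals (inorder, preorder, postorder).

Tree insertion order: [10, 19, 26, 15, 44, 1, 21, 3, 49]
Tree (level-order array): [10, 1, 19, None, 3, 15, 26, None, None, None, None, 21, 44, None, None, None, 49]
Inorder (L, root, R): [1, 3, 10, 15, 19, 21, 26, 44, 49]
Preorder (root, L, R): [10, 1, 3, 19, 15, 26, 21, 44, 49]
Postorder (L, R, root): [3, 1, 15, 21, 49, 44, 26, 19, 10]


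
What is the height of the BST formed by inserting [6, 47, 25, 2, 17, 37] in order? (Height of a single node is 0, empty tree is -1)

Insertion order: [6, 47, 25, 2, 17, 37]
Tree (level-order array): [6, 2, 47, None, None, 25, None, 17, 37]
Compute height bottom-up (empty subtree = -1):
  height(2) = 1 + max(-1, -1) = 0
  height(17) = 1 + max(-1, -1) = 0
  height(37) = 1 + max(-1, -1) = 0
  height(25) = 1 + max(0, 0) = 1
  height(47) = 1 + max(1, -1) = 2
  height(6) = 1 + max(0, 2) = 3
Height = 3


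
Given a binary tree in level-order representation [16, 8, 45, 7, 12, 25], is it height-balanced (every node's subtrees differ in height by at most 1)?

Tree (level-order array): [16, 8, 45, 7, 12, 25]
Definition: a tree is height-balanced if, at every node, |h(left) - h(right)| <= 1 (empty subtree has height -1).
Bottom-up per-node check:
  node 7: h_left=-1, h_right=-1, diff=0 [OK], height=0
  node 12: h_left=-1, h_right=-1, diff=0 [OK], height=0
  node 8: h_left=0, h_right=0, diff=0 [OK], height=1
  node 25: h_left=-1, h_right=-1, diff=0 [OK], height=0
  node 45: h_left=0, h_right=-1, diff=1 [OK], height=1
  node 16: h_left=1, h_right=1, diff=0 [OK], height=2
All nodes satisfy the balance condition.
Result: Balanced


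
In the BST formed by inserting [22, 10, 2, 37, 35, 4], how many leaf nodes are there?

Tree built from: [22, 10, 2, 37, 35, 4]
Tree (level-order array): [22, 10, 37, 2, None, 35, None, None, 4]
Rule: A leaf has 0 children.
Per-node child counts:
  node 22: 2 child(ren)
  node 10: 1 child(ren)
  node 2: 1 child(ren)
  node 4: 0 child(ren)
  node 37: 1 child(ren)
  node 35: 0 child(ren)
Matching nodes: [4, 35]
Count of leaf nodes: 2


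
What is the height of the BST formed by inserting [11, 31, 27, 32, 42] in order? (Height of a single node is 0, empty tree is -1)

Insertion order: [11, 31, 27, 32, 42]
Tree (level-order array): [11, None, 31, 27, 32, None, None, None, 42]
Compute height bottom-up (empty subtree = -1):
  height(27) = 1 + max(-1, -1) = 0
  height(42) = 1 + max(-1, -1) = 0
  height(32) = 1 + max(-1, 0) = 1
  height(31) = 1 + max(0, 1) = 2
  height(11) = 1 + max(-1, 2) = 3
Height = 3


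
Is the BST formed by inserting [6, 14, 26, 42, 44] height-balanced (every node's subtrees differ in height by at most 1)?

Tree (level-order array): [6, None, 14, None, 26, None, 42, None, 44]
Definition: a tree is height-balanced if, at every node, |h(left) - h(right)| <= 1 (empty subtree has height -1).
Bottom-up per-node check:
  node 44: h_left=-1, h_right=-1, diff=0 [OK], height=0
  node 42: h_left=-1, h_right=0, diff=1 [OK], height=1
  node 26: h_left=-1, h_right=1, diff=2 [FAIL (|-1-1|=2 > 1)], height=2
  node 14: h_left=-1, h_right=2, diff=3 [FAIL (|-1-2|=3 > 1)], height=3
  node 6: h_left=-1, h_right=3, diff=4 [FAIL (|-1-3|=4 > 1)], height=4
Node 26 violates the condition: |-1 - 1| = 2 > 1.
Result: Not balanced


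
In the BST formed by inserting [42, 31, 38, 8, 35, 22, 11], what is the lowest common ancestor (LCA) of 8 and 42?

Tree insertion order: [42, 31, 38, 8, 35, 22, 11]
Tree (level-order array): [42, 31, None, 8, 38, None, 22, 35, None, 11]
In a BST, the LCA of p=8, q=42 is the first node v on the
root-to-leaf path with p <= v <= q (go left if both < v, right if both > v).
Walk from root:
  at 42: 8 <= 42 <= 42, this is the LCA
LCA = 42


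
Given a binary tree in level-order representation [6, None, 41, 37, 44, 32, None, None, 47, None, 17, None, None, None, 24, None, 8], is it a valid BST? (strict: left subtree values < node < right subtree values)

Level-order array: [6, None, 41, 37, 44, 32, None, None, 47, None, 17, None, None, None, 24, None, 8]
Validate using subtree bounds (lo, hi): at each node, require lo < value < hi,
then recurse left with hi=value and right with lo=value.
Preorder trace (stopping at first violation):
  at node 6 with bounds (-inf, +inf): OK
  at node 41 with bounds (6, +inf): OK
  at node 37 with bounds (6, 41): OK
  at node 32 with bounds (6, 37): OK
  at node 17 with bounds (32, 37): VIOLATION
Node 17 violates its bound: not (32 < 17 < 37).
Result: Not a valid BST


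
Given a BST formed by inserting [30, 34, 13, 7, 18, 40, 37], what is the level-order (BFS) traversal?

Tree insertion order: [30, 34, 13, 7, 18, 40, 37]
Tree (level-order array): [30, 13, 34, 7, 18, None, 40, None, None, None, None, 37]
BFS from the root, enqueuing left then right child of each popped node:
  queue [30] -> pop 30, enqueue [13, 34], visited so far: [30]
  queue [13, 34] -> pop 13, enqueue [7, 18], visited so far: [30, 13]
  queue [34, 7, 18] -> pop 34, enqueue [40], visited so far: [30, 13, 34]
  queue [7, 18, 40] -> pop 7, enqueue [none], visited so far: [30, 13, 34, 7]
  queue [18, 40] -> pop 18, enqueue [none], visited so far: [30, 13, 34, 7, 18]
  queue [40] -> pop 40, enqueue [37], visited so far: [30, 13, 34, 7, 18, 40]
  queue [37] -> pop 37, enqueue [none], visited so far: [30, 13, 34, 7, 18, 40, 37]
Result: [30, 13, 34, 7, 18, 40, 37]


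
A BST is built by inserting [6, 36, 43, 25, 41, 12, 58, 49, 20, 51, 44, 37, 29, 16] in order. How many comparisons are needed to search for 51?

Search path for 51: 6 -> 36 -> 43 -> 58 -> 49 -> 51
Found: True
Comparisons: 6


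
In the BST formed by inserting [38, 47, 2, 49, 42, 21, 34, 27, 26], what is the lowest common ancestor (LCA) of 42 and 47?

Tree insertion order: [38, 47, 2, 49, 42, 21, 34, 27, 26]
Tree (level-order array): [38, 2, 47, None, 21, 42, 49, None, 34, None, None, None, None, 27, None, 26]
In a BST, the LCA of p=42, q=47 is the first node v on the
root-to-leaf path with p <= v <= q (go left if both < v, right if both > v).
Walk from root:
  at 38: both 42 and 47 > 38, go right
  at 47: 42 <= 47 <= 47, this is the LCA
LCA = 47


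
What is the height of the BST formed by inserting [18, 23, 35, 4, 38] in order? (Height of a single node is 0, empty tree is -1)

Insertion order: [18, 23, 35, 4, 38]
Tree (level-order array): [18, 4, 23, None, None, None, 35, None, 38]
Compute height bottom-up (empty subtree = -1):
  height(4) = 1 + max(-1, -1) = 0
  height(38) = 1 + max(-1, -1) = 0
  height(35) = 1 + max(-1, 0) = 1
  height(23) = 1 + max(-1, 1) = 2
  height(18) = 1 + max(0, 2) = 3
Height = 3


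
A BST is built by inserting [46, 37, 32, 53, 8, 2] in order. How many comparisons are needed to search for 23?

Search path for 23: 46 -> 37 -> 32 -> 8
Found: False
Comparisons: 4


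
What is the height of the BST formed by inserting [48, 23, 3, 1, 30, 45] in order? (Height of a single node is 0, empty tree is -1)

Insertion order: [48, 23, 3, 1, 30, 45]
Tree (level-order array): [48, 23, None, 3, 30, 1, None, None, 45]
Compute height bottom-up (empty subtree = -1):
  height(1) = 1 + max(-1, -1) = 0
  height(3) = 1 + max(0, -1) = 1
  height(45) = 1 + max(-1, -1) = 0
  height(30) = 1 + max(-1, 0) = 1
  height(23) = 1 + max(1, 1) = 2
  height(48) = 1 + max(2, -1) = 3
Height = 3


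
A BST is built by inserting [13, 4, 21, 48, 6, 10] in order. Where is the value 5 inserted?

Starting tree (level order): [13, 4, 21, None, 6, None, 48, None, 10]
Insertion path: 13 -> 4 -> 6
Result: insert 5 as left child of 6
Final tree (level order): [13, 4, 21, None, 6, None, 48, 5, 10]


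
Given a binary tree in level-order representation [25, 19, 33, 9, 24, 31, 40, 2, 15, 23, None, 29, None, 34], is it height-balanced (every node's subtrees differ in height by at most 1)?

Tree (level-order array): [25, 19, 33, 9, 24, 31, 40, 2, 15, 23, None, 29, None, 34]
Definition: a tree is height-balanced if, at every node, |h(left) - h(right)| <= 1 (empty subtree has height -1).
Bottom-up per-node check:
  node 2: h_left=-1, h_right=-1, diff=0 [OK], height=0
  node 15: h_left=-1, h_right=-1, diff=0 [OK], height=0
  node 9: h_left=0, h_right=0, diff=0 [OK], height=1
  node 23: h_left=-1, h_right=-1, diff=0 [OK], height=0
  node 24: h_left=0, h_right=-1, diff=1 [OK], height=1
  node 19: h_left=1, h_right=1, diff=0 [OK], height=2
  node 29: h_left=-1, h_right=-1, diff=0 [OK], height=0
  node 31: h_left=0, h_right=-1, diff=1 [OK], height=1
  node 34: h_left=-1, h_right=-1, diff=0 [OK], height=0
  node 40: h_left=0, h_right=-1, diff=1 [OK], height=1
  node 33: h_left=1, h_right=1, diff=0 [OK], height=2
  node 25: h_left=2, h_right=2, diff=0 [OK], height=3
All nodes satisfy the balance condition.
Result: Balanced


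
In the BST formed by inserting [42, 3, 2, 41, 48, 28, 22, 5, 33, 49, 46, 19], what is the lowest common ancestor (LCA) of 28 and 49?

Tree insertion order: [42, 3, 2, 41, 48, 28, 22, 5, 33, 49, 46, 19]
Tree (level-order array): [42, 3, 48, 2, 41, 46, 49, None, None, 28, None, None, None, None, None, 22, 33, 5, None, None, None, None, 19]
In a BST, the LCA of p=28, q=49 is the first node v on the
root-to-leaf path with p <= v <= q (go left if both < v, right if both > v).
Walk from root:
  at 42: 28 <= 42 <= 49, this is the LCA
LCA = 42


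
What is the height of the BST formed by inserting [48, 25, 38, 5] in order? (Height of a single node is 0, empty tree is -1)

Insertion order: [48, 25, 38, 5]
Tree (level-order array): [48, 25, None, 5, 38]
Compute height bottom-up (empty subtree = -1):
  height(5) = 1 + max(-1, -1) = 0
  height(38) = 1 + max(-1, -1) = 0
  height(25) = 1 + max(0, 0) = 1
  height(48) = 1 + max(1, -1) = 2
Height = 2


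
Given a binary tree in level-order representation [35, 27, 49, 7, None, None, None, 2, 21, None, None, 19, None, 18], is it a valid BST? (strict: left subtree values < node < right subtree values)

Level-order array: [35, 27, 49, 7, None, None, None, 2, 21, None, None, 19, None, 18]
Validate using subtree bounds (lo, hi): at each node, require lo < value < hi,
then recurse left with hi=value and right with lo=value.
Preorder trace (stopping at first violation):
  at node 35 with bounds (-inf, +inf): OK
  at node 27 with bounds (-inf, 35): OK
  at node 7 with bounds (-inf, 27): OK
  at node 2 with bounds (-inf, 7): OK
  at node 21 with bounds (7, 27): OK
  at node 19 with bounds (7, 21): OK
  at node 18 with bounds (7, 19): OK
  at node 49 with bounds (35, +inf): OK
No violation found at any node.
Result: Valid BST


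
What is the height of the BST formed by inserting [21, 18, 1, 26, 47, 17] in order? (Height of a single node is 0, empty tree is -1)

Insertion order: [21, 18, 1, 26, 47, 17]
Tree (level-order array): [21, 18, 26, 1, None, None, 47, None, 17]
Compute height bottom-up (empty subtree = -1):
  height(17) = 1 + max(-1, -1) = 0
  height(1) = 1 + max(-1, 0) = 1
  height(18) = 1 + max(1, -1) = 2
  height(47) = 1 + max(-1, -1) = 0
  height(26) = 1 + max(-1, 0) = 1
  height(21) = 1 + max(2, 1) = 3
Height = 3


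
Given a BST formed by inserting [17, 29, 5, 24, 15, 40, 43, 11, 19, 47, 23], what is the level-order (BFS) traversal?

Tree insertion order: [17, 29, 5, 24, 15, 40, 43, 11, 19, 47, 23]
Tree (level-order array): [17, 5, 29, None, 15, 24, 40, 11, None, 19, None, None, 43, None, None, None, 23, None, 47]
BFS from the root, enqueuing left then right child of each popped node:
  queue [17] -> pop 17, enqueue [5, 29], visited so far: [17]
  queue [5, 29] -> pop 5, enqueue [15], visited so far: [17, 5]
  queue [29, 15] -> pop 29, enqueue [24, 40], visited so far: [17, 5, 29]
  queue [15, 24, 40] -> pop 15, enqueue [11], visited so far: [17, 5, 29, 15]
  queue [24, 40, 11] -> pop 24, enqueue [19], visited so far: [17, 5, 29, 15, 24]
  queue [40, 11, 19] -> pop 40, enqueue [43], visited so far: [17, 5, 29, 15, 24, 40]
  queue [11, 19, 43] -> pop 11, enqueue [none], visited so far: [17, 5, 29, 15, 24, 40, 11]
  queue [19, 43] -> pop 19, enqueue [23], visited so far: [17, 5, 29, 15, 24, 40, 11, 19]
  queue [43, 23] -> pop 43, enqueue [47], visited so far: [17, 5, 29, 15, 24, 40, 11, 19, 43]
  queue [23, 47] -> pop 23, enqueue [none], visited so far: [17, 5, 29, 15, 24, 40, 11, 19, 43, 23]
  queue [47] -> pop 47, enqueue [none], visited so far: [17, 5, 29, 15, 24, 40, 11, 19, 43, 23, 47]
Result: [17, 5, 29, 15, 24, 40, 11, 19, 43, 23, 47]


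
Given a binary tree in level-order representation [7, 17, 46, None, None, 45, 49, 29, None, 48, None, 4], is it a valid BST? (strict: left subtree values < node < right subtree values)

Level-order array: [7, 17, 46, None, None, 45, 49, 29, None, 48, None, 4]
Validate using subtree bounds (lo, hi): at each node, require lo < value < hi,
then recurse left with hi=value and right with lo=value.
Preorder trace (stopping at first violation):
  at node 7 with bounds (-inf, +inf): OK
  at node 17 with bounds (-inf, 7): VIOLATION
Node 17 violates its bound: not (-inf < 17 < 7).
Result: Not a valid BST


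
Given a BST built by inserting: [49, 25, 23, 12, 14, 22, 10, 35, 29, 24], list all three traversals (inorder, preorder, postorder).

Tree insertion order: [49, 25, 23, 12, 14, 22, 10, 35, 29, 24]
Tree (level-order array): [49, 25, None, 23, 35, 12, 24, 29, None, 10, 14, None, None, None, None, None, None, None, 22]
Inorder (L, root, R): [10, 12, 14, 22, 23, 24, 25, 29, 35, 49]
Preorder (root, L, R): [49, 25, 23, 12, 10, 14, 22, 24, 35, 29]
Postorder (L, R, root): [10, 22, 14, 12, 24, 23, 29, 35, 25, 49]


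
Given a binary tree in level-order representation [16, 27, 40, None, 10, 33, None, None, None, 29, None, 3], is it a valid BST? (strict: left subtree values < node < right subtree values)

Level-order array: [16, 27, 40, None, 10, 33, None, None, None, 29, None, 3]
Validate using subtree bounds (lo, hi): at each node, require lo < value < hi,
then recurse left with hi=value and right with lo=value.
Preorder trace (stopping at first violation):
  at node 16 with bounds (-inf, +inf): OK
  at node 27 with bounds (-inf, 16): VIOLATION
Node 27 violates its bound: not (-inf < 27 < 16).
Result: Not a valid BST


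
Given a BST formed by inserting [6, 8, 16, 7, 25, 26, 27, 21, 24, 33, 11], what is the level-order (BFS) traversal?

Tree insertion order: [6, 8, 16, 7, 25, 26, 27, 21, 24, 33, 11]
Tree (level-order array): [6, None, 8, 7, 16, None, None, 11, 25, None, None, 21, 26, None, 24, None, 27, None, None, None, 33]
BFS from the root, enqueuing left then right child of each popped node:
  queue [6] -> pop 6, enqueue [8], visited so far: [6]
  queue [8] -> pop 8, enqueue [7, 16], visited so far: [6, 8]
  queue [7, 16] -> pop 7, enqueue [none], visited so far: [6, 8, 7]
  queue [16] -> pop 16, enqueue [11, 25], visited so far: [6, 8, 7, 16]
  queue [11, 25] -> pop 11, enqueue [none], visited so far: [6, 8, 7, 16, 11]
  queue [25] -> pop 25, enqueue [21, 26], visited so far: [6, 8, 7, 16, 11, 25]
  queue [21, 26] -> pop 21, enqueue [24], visited so far: [6, 8, 7, 16, 11, 25, 21]
  queue [26, 24] -> pop 26, enqueue [27], visited so far: [6, 8, 7, 16, 11, 25, 21, 26]
  queue [24, 27] -> pop 24, enqueue [none], visited so far: [6, 8, 7, 16, 11, 25, 21, 26, 24]
  queue [27] -> pop 27, enqueue [33], visited so far: [6, 8, 7, 16, 11, 25, 21, 26, 24, 27]
  queue [33] -> pop 33, enqueue [none], visited so far: [6, 8, 7, 16, 11, 25, 21, 26, 24, 27, 33]
Result: [6, 8, 7, 16, 11, 25, 21, 26, 24, 27, 33]


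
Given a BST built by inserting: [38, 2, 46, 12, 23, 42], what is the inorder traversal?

Tree insertion order: [38, 2, 46, 12, 23, 42]
Tree (level-order array): [38, 2, 46, None, 12, 42, None, None, 23]
Inorder traversal: [2, 12, 23, 38, 42, 46]


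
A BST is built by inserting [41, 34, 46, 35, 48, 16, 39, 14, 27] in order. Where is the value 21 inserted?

Starting tree (level order): [41, 34, 46, 16, 35, None, 48, 14, 27, None, 39]
Insertion path: 41 -> 34 -> 16 -> 27
Result: insert 21 as left child of 27
Final tree (level order): [41, 34, 46, 16, 35, None, 48, 14, 27, None, 39, None, None, None, None, 21]


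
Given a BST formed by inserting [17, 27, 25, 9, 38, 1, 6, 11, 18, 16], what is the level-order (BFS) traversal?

Tree insertion order: [17, 27, 25, 9, 38, 1, 6, 11, 18, 16]
Tree (level-order array): [17, 9, 27, 1, 11, 25, 38, None, 6, None, 16, 18]
BFS from the root, enqueuing left then right child of each popped node:
  queue [17] -> pop 17, enqueue [9, 27], visited so far: [17]
  queue [9, 27] -> pop 9, enqueue [1, 11], visited so far: [17, 9]
  queue [27, 1, 11] -> pop 27, enqueue [25, 38], visited so far: [17, 9, 27]
  queue [1, 11, 25, 38] -> pop 1, enqueue [6], visited so far: [17, 9, 27, 1]
  queue [11, 25, 38, 6] -> pop 11, enqueue [16], visited so far: [17, 9, 27, 1, 11]
  queue [25, 38, 6, 16] -> pop 25, enqueue [18], visited so far: [17, 9, 27, 1, 11, 25]
  queue [38, 6, 16, 18] -> pop 38, enqueue [none], visited so far: [17, 9, 27, 1, 11, 25, 38]
  queue [6, 16, 18] -> pop 6, enqueue [none], visited so far: [17, 9, 27, 1, 11, 25, 38, 6]
  queue [16, 18] -> pop 16, enqueue [none], visited so far: [17, 9, 27, 1, 11, 25, 38, 6, 16]
  queue [18] -> pop 18, enqueue [none], visited so far: [17, 9, 27, 1, 11, 25, 38, 6, 16, 18]
Result: [17, 9, 27, 1, 11, 25, 38, 6, 16, 18]


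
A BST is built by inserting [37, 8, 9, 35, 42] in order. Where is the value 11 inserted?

Starting tree (level order): [37, 8, 42, None, 9, None, None, None, 35]
Insertion path: 37 -> 8 -> 9 -> 35
Result: insert 11 as left child of 35
Final tree (level order): [37, 8, 42, None, 9, None, None, None, 35, 11]


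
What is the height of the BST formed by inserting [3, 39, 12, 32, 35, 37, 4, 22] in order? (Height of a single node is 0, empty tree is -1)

Insertion order: [3, 39, 12, 32, 35, 37, 4, 22]
Tree (level-order array): [3, None, 39, 12, None, 4, 32, None, None, 22, 35, None, None, None, 37]
Compute height bottom-up (empty subtree = -1):
  height(4) = 1 + max(-1, -1) = 0
  height(22) = 1 + max(-1, -1) = 0
  height(37) = 1 + max(-1, -1) = 0
  height(35) = 1 + max(-1, 0) = 1
  height(32) = 1 + max(0, 1) = 2
  height(12) = 1 + max(0, 2) = 3
  height(39) = 1 + max(3, -1) = 4
  height(3) = 1 + max(-1, 4) = 5
Height = 5


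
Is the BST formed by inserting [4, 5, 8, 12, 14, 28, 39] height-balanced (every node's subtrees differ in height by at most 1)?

Tree (level-order array): [4, None, 5, None, 8, None, 12, None, 14, None, 28, None, 39]
Definition: a tree is height-balanced if, at every node, |h(left) - h(right)| <= 1 (empty subtree has height -1).
Bottom-up per-node check:
  node 39: h_left=-1, h_right=-1, diff=0 [OK], height=0
  node 28: h_left=-1, h_right=0, diff=1 [OK], height=1
  node 14: h_left=-1, h_right=1, diff=2 [FAIL (|-1-1|=2 > 1)], height=2
  node 12: h_left=-1, h_right=2, diff=3 [FAIL (|-1-2|=3 > 1)], height=3
  node 8: h_left=-1, h_right=3, diff=4 [FAIL (|-1-3|=4 > 1)], height=4
  node 5: h_left=-1, h_right=4, diff=5 [FAIL (|-1-4|=5 > 1)], height=5
  node 4: h_left=-1, h_right=5, diff=6 [FAIL (|-1-5|=6 > 1)], height=6
Node 14 violates the condition: |-1 - 1| = 2 > 1.
Result: Not balanced


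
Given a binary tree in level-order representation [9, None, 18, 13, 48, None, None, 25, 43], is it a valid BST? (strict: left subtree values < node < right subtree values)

Level-order array: [9, None, 18, 13, 48, None, None, 25, 43]
Validate using subtree bounds (lo, hi): at each node, require lo < value < hi,
then recurse left with hi=value and right with lo=value.
Preorder trace (stopping at first violation):
  at node 9 with bounds (-inf, +inf): OK
  at node 18 with bounds (9, +inf): OK
  at node 13 with bounds (9, 18): OK
  at node 48 with bounds (18, +inf): OK
  at node 25 with bounds (18, 48): OK
  at node 43 with bounds (48, +inf): VIOLATION
Node 43 violates its bound: not (48 < 43 < +inf).
Result: Not a valid BST


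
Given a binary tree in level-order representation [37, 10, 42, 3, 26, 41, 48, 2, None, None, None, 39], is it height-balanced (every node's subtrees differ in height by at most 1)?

Tree (level-order array): [37, 10, 42, 3, 26, 41, 48, 2, None, None, None, 39]
Definition: a tree is height-balanced if, at every node, |h(left) - h(right)| <= 1 (empty subtree has height -1).
Bottom-up per-node check:
  node 2: h_left=-1, h_right=-1, diff=0 [OK], height=0
  node 3: h_left=0, h_right=-1, diff=1 [OK], height=1
  node 26: h_left=-1, h_right=-1, diff=0 [OK], height=0
  node 10: h_left=1, h_right=0, diff=1 [OK], height=2
  node 39: h_left=-1, h_right=-1, diff=0 [OK], height=0
  node 41: h_left=0, h_right=-1, diff=1 [OK], height=1
  node 48: h_left=-1, h_right=-1, diff=0 [OK], height=0
  node 42: h_left=1, h_right=0, diff=1 [OK], height=2
  node 37: h_left=2, h_right=2, diff=0 [OK], height=3
All nodes satisfy the balance condition.
Result: Balanced


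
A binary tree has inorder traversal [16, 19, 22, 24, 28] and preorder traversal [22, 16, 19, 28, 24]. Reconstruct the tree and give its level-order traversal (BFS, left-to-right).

Inorder:  [16, 19, 22, 24, 28]
Preorder: [22, 16, 19, 28, 24]
Algorithm: preorder visits root first, so consume preorder in order;
for each root, split the current inorder slice at that value into
left-subtree inorder and right-subtree inorder, then recurse.
Recursive splits:
  root=22; inorder splits into left=[16, 19], right=[24, 28]
  root=16; inorder splits into left=[], right=[19]
  root=19; inorder splits into left=[], right=[]
  root=28; inorder splits into left=[24], right=[]
  root=24; inorder splits into left=[], right=[]
Reconstructed level-order: [22, 16, 28, 19, 24]


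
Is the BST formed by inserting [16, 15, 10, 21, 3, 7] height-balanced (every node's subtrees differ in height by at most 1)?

Tree (level-order array): [16, 15, 21, 10, None, None, None, 3, None, None, 7]
Definition: a tree is height-balanced if, at every node, |h(left) - h(right)| <= 1 (empty subtree has height -1).
Bottom-up per-node check:
  node 7: h_left=-1, h_right=-1, diff=0 [OK], height=0
  node 3: h_left=-1, h_right=0, diff=1 [OK], height=1
  node 10: h_left=1, h_right=-1, diff=2 [FAIL (|1--1|=2 > 1)], height=2
  node 15: h_left=2, h_right=-1, diff=3 [FAIL (|2--1|=3 > 1)], height=3
  node 21: h_left=-1, h_right=-1, diff=0 [OK], height=0
  node 16: h_left=3, h_right=0, diff=3 [FAIL (|3-0|=3 > 1)], height=4
Node 10 violates the condition: |1 - -1| = 2 > 1.
Result: Not balanced


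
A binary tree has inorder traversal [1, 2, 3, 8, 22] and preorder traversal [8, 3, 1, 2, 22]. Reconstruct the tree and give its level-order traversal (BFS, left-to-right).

Inorder:  [1, 2, 3, 8, 22]
Preorder: [8, 3, 1, 2, 22]
Algorithm: preorder visits root first, so consume preorder in order;
for each root, split the current inorder slice at that value into
left-subtree inorder and right-subtree inorder, then recurse.
Recursive splits:
  root=8; inorder splits into left=[1, 2, 3], right=[22]
  root=3; inorder splits into left=[1, 2], right=[]
  root=1; inorder splits into left=[], right=[2]
  root=2; inorder splits into left=[], right=[]
  root=22; inorder splits into left=[], right=[]
Reconstructed level-order: [8, 3, 22, 1, 2]


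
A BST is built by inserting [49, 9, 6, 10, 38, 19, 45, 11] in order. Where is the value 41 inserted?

Starting tree (level order): [49, 9, None, 6, 10, None, None, None, 38, 19, 45, 11]
Insertion path: 49 -> 9 -> 10 -> 38 -> 45
Result: insert 41 as left child of 45
Final tree (level order): [49, 9, None, 6, 10, None, None, None, 38, 19, 45, 11, None, 41]


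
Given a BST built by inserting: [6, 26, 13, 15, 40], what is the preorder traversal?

Tree insertion order: [6, 26, 13, 15, 40]
Tree (level-order array): [6, None, 26, 13, 40, None, 15]
Preorder traversal: [6, 26, 13, 15, 40]


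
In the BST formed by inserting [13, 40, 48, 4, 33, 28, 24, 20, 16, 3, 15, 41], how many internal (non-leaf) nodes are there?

Tree built from: [13, 40, 48, 4, 33, 28, 24, 20, 16, 3, 15, 41]
Tree (level-order array): [13, 4, 40, 3, None, 33, 48, None, None, 28, None, 41, None, 24, None, None, None, 20, None, 16, None, 15]
Rule: An internal node has at least one child.
Per-node child counts:
  node 13: 2 child(ren)
  node 4: 1 child(ren)
  node 3: 0 child(ren)
  node 40: 2 child(ren)
  node 33: 1 child(ren)
  node 28: 1 child(ren)
  node 24: 1 child(ren)
  node 20: 1 child(ren)
  node 16: 1 child(ren)
  node 15: 0 child(ren)
  node 48: 1 child(ren)
  node 41: 0 child(ren)
Matching nodes: [13, 4, 40, 33, 28, 24, 20, 16, 48]
Count of internal (non-leaf) nodes: 9


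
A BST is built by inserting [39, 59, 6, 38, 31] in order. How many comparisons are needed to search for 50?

Search path for 50: 39 -> 59
Found: False
Comparisons: 2


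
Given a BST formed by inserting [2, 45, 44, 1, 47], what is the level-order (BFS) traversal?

Tree insertion order: [2, 45, 44, 1, 47]
Tree (level-order array): [2, 1, 45, None, None, 44, 47]
BFS from the root, enqueuing left then right child of each popped node:
  queue [2] -> pop 2, enqueue [1, 45], visited so far: [2]
  queue [1, 45] -> pop 1, enqueue [none], visited so far: [2, 1]
  queue [45] -> pop 45, enqueue [44, 47], visited so far: [2, 1, 45]
  queue [44, 47] -> pop 44, enqueue [none], visited so far: [2, 1, 45, 44]
  queue [47] -> pop 47, enqueue [none], visited so far: [2, 1, 45, 44, 47]
Result: [2, 1, 45, 44, 47]


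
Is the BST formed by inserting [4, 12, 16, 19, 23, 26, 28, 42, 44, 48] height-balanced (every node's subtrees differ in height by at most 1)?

Tree (level-order array): [4, None, 12, None, 16, None, 19, None, 23, None, 26, None, 28, None, 42, None, 44, None, 48]
Definition: a tree is height-balanced if, at every node, |h(left) - h(right)| <= 1 (empty subtree has height -1).
Bottom-up per-node check:
  node 48: h_left=-1, h_right=-1, diff=0 [OK], height=0
  node 44: h_left=-1, h_right=0, diff=1 [OK], height=1
  node 42: h_left=-1, h_right=1, diff=2 [FAIL (|-1-1|=2 > 1)], height=2
  node 28: h_left=-1, h_right=2, diff=3 [FAIL (|-1-2|=3 > 1)], height=3
  node 26: h_left=-1, h_right=3, diff=4 [FAIL (|-1-3|=4 > 1)], height=4
  node 23: h_left=-1, h_right=4, diff=5 [FAIL (|-1-4|=5 > 1)], height=5
  node 19: h_left=-1, h_right=5, diff=6 [FAIL (|-1-5|=6 > 1)], height=6
  node 16: h_left=-1, h_right=6, diff=7 [FAIL (|-1-6|=7 > 1)], height=7
  node 12: h_left=-1, h_right=7, diff=8 [FAIL (|-1-7|=8 > 1)], height=8
  node 4: h_left=-1, h_right=8, diff=9 [FAIL (|-1-8|=9 > 1)], height=9
Node 42 violates the condition: |-1 - 1| = 2 > 1.
Result: Not balanced


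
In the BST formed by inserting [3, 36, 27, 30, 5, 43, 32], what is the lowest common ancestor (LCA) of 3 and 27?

Tree insertion order: [3, 36, 27, 30, 5, 43, 32]
Tree (level-order array): [3, None, 36, 27, 43, 5, 30, None, None, None, None, None, 32]
In a BST, the LCA of p=3, q=27 is the first node v on the
root-to-leaf path with p <= v <= q (go left if both < v, right if both > v).
Walk from root:
  at 3: 3 <= 3 <= 27, this is the LCA
LCA = 3


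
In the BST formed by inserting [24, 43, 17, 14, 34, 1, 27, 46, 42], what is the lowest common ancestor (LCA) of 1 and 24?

Tree insertion order: [24, 43, 17, 14, 34, 1, 27, 46, 42]
Tree (level-order array): [24, 17, 43, 14, None, 34, 46, 1, None, 27, 42]
In a BST, the LCA of p=1, q=24 is the first node v on the
root-to-leaf path with p <= v <= q (go left if both < v, right if both > v).
Walk from root:
  at 24: 1 <= 24 <= 24, this is the LCA
LCA = 24
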